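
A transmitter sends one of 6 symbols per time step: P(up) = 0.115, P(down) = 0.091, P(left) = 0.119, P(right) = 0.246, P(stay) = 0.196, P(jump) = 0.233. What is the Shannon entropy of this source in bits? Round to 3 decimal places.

H = −Σ pᵢ log₂ pᵢ.
−0.115·log₂(0.115) = 0.3588
−0.091·log₂(0.091) = 0.3147
−0.119·log₂(0.119) = 0.3654
−0.246·log₂(0.246) = 0.4977
−0.196·log₂(0.196) = 0.4608
−0.233·log₂(0.233) = 0.4897
Sum ≈ 2.4872 → 2.487 bits.

2.487 bits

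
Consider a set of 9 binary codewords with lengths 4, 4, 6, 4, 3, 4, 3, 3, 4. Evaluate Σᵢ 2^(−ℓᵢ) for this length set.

0.703125

With common denominator 2^6 = 64: Σ 2^(−ℓᵢ) = 4/64 + 4/64 + 1/64 + 4/64 + 8/64 + 4/64 + 8/64 + 8/64 + 4/64 = 45/64 = 0.703125.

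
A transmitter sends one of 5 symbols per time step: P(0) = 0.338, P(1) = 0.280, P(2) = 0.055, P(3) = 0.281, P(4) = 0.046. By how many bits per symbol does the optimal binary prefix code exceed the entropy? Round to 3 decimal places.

0.109 bits

Entropy H = −Σ p log₂ p ≈ 1.9923 bits.
Huffman merges: 23/500+11/200→101/1000; 101/1000+7/25→381/1000; 281/1000+169/500→619/1000; 381/1000+619/1000→1. L = 2101/1000 ≈ 2.1010.
L − H = 2.1010 − 1.9923 = 0.109 bits.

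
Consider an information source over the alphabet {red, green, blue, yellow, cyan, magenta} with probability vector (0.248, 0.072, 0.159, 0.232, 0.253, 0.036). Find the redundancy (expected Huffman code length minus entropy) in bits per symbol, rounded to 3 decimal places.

Entropy H = −Σ p log₂ p ≈ 2.3573 bits.
Huffman merges: 9/250+9/125→27/250; 27/250+159/1000→267/1000; 29/125+31/125→12/25; 253/1000+267/1000→13/25; 12/25+13/25→1. L = 19/8 ≈ 2.3750.
L − H = 2.3750 − 2.3573 = 0.018 bits.

0.018 bits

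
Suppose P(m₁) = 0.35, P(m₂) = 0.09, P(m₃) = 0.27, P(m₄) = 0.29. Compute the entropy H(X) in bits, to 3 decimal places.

1.871 bits

H = −Σ pᵢ log₂ pᵢ.
−0.35·log₂(0.35) = 0.5301
−0.09·log₂(0.09) = 0.3127
−0.27·log₂(0.27) = 0.5100
−0.29·log₂(0.29) = 0.5179
Sum ≈ 1.8707 → 1.871 bits.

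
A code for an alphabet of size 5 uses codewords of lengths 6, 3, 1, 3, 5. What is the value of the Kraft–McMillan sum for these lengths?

With common denominator 2^6 = 64: Σ 2^(−ℓᵢ) = 1/64 + 8/64 + 32/64 + 8/64 + 2/64 = 51/64 = 0.796875.

0.796875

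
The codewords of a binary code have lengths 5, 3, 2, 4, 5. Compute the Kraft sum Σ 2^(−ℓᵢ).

With common denominator 2^5 = 32: Σ 2^(−ℓᵢ) = 1/32 + 4/32 + 8/32 + 2/32 + 1/32 = 16/32 = 0.5.

0.5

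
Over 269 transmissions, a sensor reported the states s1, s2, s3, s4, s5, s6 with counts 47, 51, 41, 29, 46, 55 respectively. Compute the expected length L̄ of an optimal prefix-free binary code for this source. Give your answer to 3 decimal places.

Probabilities are the counts divided by 269.
Repeatedly combine the two least-probable nodes; the expected code length is the sum of the merged weights.
merge 29/269 + 41/269 → 70/269
merge 46/269 + 47/269 → 93/269
merge 51/269 + 55/269 → 106/269
merge 70/269 + 93/269 → 163/269
merge 106/269 + 163/269 → 1
L = 70/269 + 93/269 + 106/269 + 163/269 + 1 = 701/269 ≈ 2.606 bits/symbol.

2.606 bits/symbol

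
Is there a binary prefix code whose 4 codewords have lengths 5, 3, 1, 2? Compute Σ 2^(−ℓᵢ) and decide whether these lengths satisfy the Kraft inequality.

0.90625; yes

With common denominator 2^5 = 32: Σ 2^(−ℓᵢ) = 1/32 + 4/32 + 16/32 + 8/32 = 29/32 = 0.90625.
Kraft's inequality requires Σ ≤ 1; here Σ = 0.90625 ≤ 1, so such a prefix code exists.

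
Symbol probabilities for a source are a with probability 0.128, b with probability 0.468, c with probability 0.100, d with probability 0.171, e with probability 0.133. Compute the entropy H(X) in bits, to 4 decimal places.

H = −Σ pᵢ log₂ pᵢ.
−0.128·log₂(0.128) = 0.3796
−0.468·log₂(0.468) = 0.5127
−0.100·log₂(0.100) = 0.3322
−0.171·log₂(0.171) = 0.4357
−0.133·log₂(0.133) = 0.3871
Sum ≈ 2.0473 → 2.0473 bits.

2.0473 bits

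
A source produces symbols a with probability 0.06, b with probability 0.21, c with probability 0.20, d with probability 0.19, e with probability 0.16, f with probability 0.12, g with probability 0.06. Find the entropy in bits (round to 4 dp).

H = −Σ pᵢ log₂ pᵢ.
−0.06·log₂(0.06) = 0.2435
−0.21·log₂(0.21) = 0.4728
−0.20·log₂(0.20) = 0.4644
−0.19·log₂(0.19) = 0.4552
−0.16·log₂(0.16) = 0.4230
−0.12·log₂(0.12) = 0.3671
−0.06·log₂(0.06) = 0.2435
Sum ≈ 2.6696 → 2.6696 bits.

2.6696 bits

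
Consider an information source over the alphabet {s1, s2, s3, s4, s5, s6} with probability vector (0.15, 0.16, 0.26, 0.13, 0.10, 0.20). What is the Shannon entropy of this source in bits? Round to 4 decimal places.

H = −Σ pᵢ log₂ pᵢ.
−0.15·log₂(0.15) = 0.4105
−0.16·log₂(0.16) = 0.4230
−0.26·log₂(0.26) = 0.5053
−0.13·log₂(0.13) = 0.3826
−0.10·log₂(0.10) = 0.3322
−0.20·log₂(0.20) = 0.4644
Sum ≈ 2.5181 → 2.5181 bits.

2.5181 bits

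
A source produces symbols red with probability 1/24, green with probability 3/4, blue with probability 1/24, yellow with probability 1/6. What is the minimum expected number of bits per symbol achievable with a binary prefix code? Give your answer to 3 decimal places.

1.333 bits/symbol

Repeatedly combine the two least-probable nodes; the expected code length is the sum of the merged weights.
merge 1/24 + 1/24 → 1/12
merge 1/12 + 1/6 → 1/4
merge 1/4 + 3/4 → 1
L = 1/12 + 1/4 + 1 = 4/3 ≈ 1.333 bits/symbol.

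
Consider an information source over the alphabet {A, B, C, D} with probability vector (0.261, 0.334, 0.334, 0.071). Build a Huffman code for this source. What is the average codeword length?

1.998 bits/symbol

Repeatedly combine the two least-probable nodes; the expected code length is the sum of the merged weights.
merge 71/1000 + 261/1000 → 83/250
merge 83/250 + 167/500 → 333/500
merge 167/500 + 333/500 → 1
L = 83/250 + 333/500 + 1 = 999/500 = 1.998 bits/symbol.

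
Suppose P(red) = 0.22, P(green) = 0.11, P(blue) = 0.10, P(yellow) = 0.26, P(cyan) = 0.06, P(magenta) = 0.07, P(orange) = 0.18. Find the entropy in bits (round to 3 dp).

2.626 bits

H = −Σ pᵢ log₂ pᵢ.
−0.22·log₂(0.22) = 0.4806
−0.11·log₂(0.11) = 0.3503
−0.10·log₂(0.10) = 0.3322
−0.26·log₂(0.26) = 0.5053
−0.06·log₂(0.06) = 0.2435
−0.07·log₂(0.07) = 0.2686
−0.18·log₂(0.18) = 0.4453
Sum ≈ 2.6257 → 2.626 bits.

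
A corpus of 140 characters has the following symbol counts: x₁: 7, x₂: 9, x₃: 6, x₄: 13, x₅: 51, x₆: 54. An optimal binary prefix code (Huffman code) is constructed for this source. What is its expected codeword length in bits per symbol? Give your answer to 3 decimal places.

2.114 bits/symbol

Probabilities are the counts divided by 140.
Repeatedly combine the two least-probable nodes; the expected code length is the sum of the merged weights.
merge 3/70 + 1/20 → 13/140
merge 9/140 + 13/140 → 11/70
merge 13/140 + 11/70 → 1/4
merge 1/4 + 51/140 → 43/70
merge 27/70 + 43/70 → 1
L = 13/140 + 11/70 + 1/4 + 43/70 + 1 = 74/35 ≈ 2.114 bits/symbol.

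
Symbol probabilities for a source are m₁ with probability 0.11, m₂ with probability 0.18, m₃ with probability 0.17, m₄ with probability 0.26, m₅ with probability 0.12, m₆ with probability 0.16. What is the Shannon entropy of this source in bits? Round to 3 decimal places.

H = −Σ pᵢ log₂ pᵢ.
−0.11·log₂(0.11) = 0.3503
−0.18·log₂(0.18) = 0.4453
−0.17·log₂(0.17) = 0.4346
−0.26·log₂(0.26) = 0.5053
−0.12·log₂(0.12) = 0.3671
−0.16·log₂(0.16) = 0.4230
Sum ≈ 2.5256 → 2.526 bits.

2.526 bits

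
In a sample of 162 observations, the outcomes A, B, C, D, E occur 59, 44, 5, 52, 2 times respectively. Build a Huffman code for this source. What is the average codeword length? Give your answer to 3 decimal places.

1.994 bits/symbol

Probabilities are the counts divided by 162.
Repeatedly combine the two least-probable nodes; the expected code length is the sum of the merged weights.
merge 1/81 + 5/162 → 7/162
merge 7/162 + 22/81 → 17/54
merge 17/54 + 26/81 → 103/162
merge 59/162 + 103/162 → 1
L = 7/162 + 17/54 + 103/162 + 1 = 323/162 ≈ 1.994 bits/symbol.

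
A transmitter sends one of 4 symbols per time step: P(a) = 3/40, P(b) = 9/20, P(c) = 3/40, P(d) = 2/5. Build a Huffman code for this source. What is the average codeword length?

1.7 bits/symbol

Repeatedly combine the two least-probable nodes; the expected code length is the sum of the merged weights.
merge 3/40 + 3/40 → 3/20
merge 3/20 + 2/5 → 11/20
merge 9/20 + 11/20 → 1
L = 3/20 + 11/20 + 1 = 17/10 = 1.7 bits/symbol.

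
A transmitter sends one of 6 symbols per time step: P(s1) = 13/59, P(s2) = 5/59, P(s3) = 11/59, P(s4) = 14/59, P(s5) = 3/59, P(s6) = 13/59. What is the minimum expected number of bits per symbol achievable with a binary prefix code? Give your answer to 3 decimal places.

Repeatedly combine the two least-probable nodes; the expected code length is the sum of the merged weights.
merge 3/59 + 5/59 → 8/59
merge 8/59 + 11/59 → 19/59
merge 13/59 + 13/59 → 26/59
merge 14/59 + 19/59 → 33/59
merge 26/59 + 33/59 → 1
L = 8/59 + 19/59 + 26/59 + 33/59 + 1 = 145/59 ≈ 2.458 bits/symbol.

2.458 bits/symbol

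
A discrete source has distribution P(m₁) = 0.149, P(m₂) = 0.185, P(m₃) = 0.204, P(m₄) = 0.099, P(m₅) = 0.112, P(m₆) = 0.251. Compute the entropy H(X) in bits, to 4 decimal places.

2.5121 bits

H = −Σ pᵢ log₂ pᵢ.
−0.149·log₂(0.149) = 0.4092
−0.185·log₂(0.185) = 0.4504
−0.204·log₂(0.204) = 0.4678
−0.099·log₂(0.099) = 0.3303
−0.112·log₂(0.112) = 0.3537
−0.251·log₂(0.251) = 0.5006
Sum ≈ 2.5121 → 2.5121 bits.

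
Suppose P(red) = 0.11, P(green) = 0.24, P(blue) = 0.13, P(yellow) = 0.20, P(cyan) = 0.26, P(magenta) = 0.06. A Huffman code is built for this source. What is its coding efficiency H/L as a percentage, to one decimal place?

Entropy H = −Σ p log₂ p ≈ 2.4403 bits.
Huffman merges: 3/50+11/100→17/100; 13/100+17/100→3/10; 1/5+6/25→11/25; 13/50+3/10→14/25; 11/25+14/25→1. L = 247/100 ≈ 2.4700.
Efficiency = H/L = 2.4403/2.4700 = 98.8%.

98.8%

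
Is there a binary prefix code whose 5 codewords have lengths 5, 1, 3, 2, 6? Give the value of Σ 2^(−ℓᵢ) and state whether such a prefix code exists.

With common denominator 2^6 = 64: Σ 2^(−ℓᵢ) = 2/64 + 32/64 + 8/64 + 16/64 + 1/64 = 59/64 = 0.921875.
Kraft's inequality requires Σ ≤ 1; here Σ = 0.921875 ≤ 1, so such a prefix code exists.

0.921875; yes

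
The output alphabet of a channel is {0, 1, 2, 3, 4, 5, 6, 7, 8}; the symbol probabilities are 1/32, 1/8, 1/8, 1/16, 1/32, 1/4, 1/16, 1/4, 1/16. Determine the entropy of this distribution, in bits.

2.8125 bits

Each probability is a power of 1/2, so log₂(1/p) is an integer.
H = Σ p·log₂(1/p) = 1/32·5 + 1/8·3 + 1/8·3 + 1/16·4 + 1/32·5 + 1/4·2 + 1/16·4 + 1/4·2 + 1/16·4 = 2.8125 bits.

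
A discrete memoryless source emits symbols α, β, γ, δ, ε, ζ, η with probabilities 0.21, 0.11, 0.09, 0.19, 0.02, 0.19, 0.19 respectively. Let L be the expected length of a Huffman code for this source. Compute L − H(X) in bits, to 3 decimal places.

Entropy H = −Σ p log₂ p ≈ 2.6143 bits.
Huffman merges: 1/50+9/100→11/100; 11/100+11/100→11/50; 19/100+19/100→19/50; 19/100+21/100→2/5; 11/50+19/50→3/5; 2/5+3/5→1. L = 271/100 ≈ 2.7100.
L − H = 2.7100 − 2.6143 = 0.096 bits.

0.096 bits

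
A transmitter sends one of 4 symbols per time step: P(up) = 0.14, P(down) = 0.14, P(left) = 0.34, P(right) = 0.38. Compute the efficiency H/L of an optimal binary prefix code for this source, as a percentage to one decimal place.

97.6%

Entropy H = −Σ p log₂ p ≈ 1.8538 bits.
Huffman merges: 7/50+7/50→7/25; 7/25+17/50→31/50; 19/50+31/50→1. L = 19/10 ≈ 1.9000.
Efficiency = H/L = 1.8538/1.9000 = 97.6%.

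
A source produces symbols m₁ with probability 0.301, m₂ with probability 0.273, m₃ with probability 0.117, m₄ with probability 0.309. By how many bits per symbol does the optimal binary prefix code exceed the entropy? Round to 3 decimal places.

0.082 bits

Entropy H = −Σ p log₂ p ≈ 1.9184 bits.
Huffman merges: 117/1000+273/1000→39/100; 301/1000+309/1000→61/100; 39/100+61/100→1. L = 2 ≈ 2.0000.
L − H = 2.0000 − 1.9184 = 0.082 bits.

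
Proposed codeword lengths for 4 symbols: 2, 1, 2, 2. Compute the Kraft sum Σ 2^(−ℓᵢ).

1.25

With common denominator 2^2 = 4: Σ 2^(−ℓᵢ) = 1/4 + 2/4 + 1/4 + 1/4 = 5/4 = 1.25.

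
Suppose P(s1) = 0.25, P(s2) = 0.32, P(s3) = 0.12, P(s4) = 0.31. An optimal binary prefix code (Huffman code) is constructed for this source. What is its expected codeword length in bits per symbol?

Repeatedly combine the two least-probable nodes; the expected code length is the sum of the merged weights.
merge 3/25 + 1/4 → 37/100
merge 31/100 + 8/25 → 63/100
merge 37/100 + 63/100 → 1
L = 37/100 + 63/100 + 1 = 2 bits/symbol.

2 bits/symbol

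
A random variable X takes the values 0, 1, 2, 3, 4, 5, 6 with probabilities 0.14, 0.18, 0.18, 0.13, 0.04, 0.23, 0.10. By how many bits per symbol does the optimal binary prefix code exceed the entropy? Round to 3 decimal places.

0.054 bits

Entropy H = −Σ p log₂ p ≈ 2.6760 bits.
Huffman merges: 1/25+1/10→7/50; 13/100+7/50→27/100; 7/50+9/50→8/25; 9/50+23/100→41/100; 27/100+8/25→59/100; 41/100+59/100→1. L = 273/100 ≈ 2.7300.
L − H = 2.7300 − 2.6760 = 0.054 bits.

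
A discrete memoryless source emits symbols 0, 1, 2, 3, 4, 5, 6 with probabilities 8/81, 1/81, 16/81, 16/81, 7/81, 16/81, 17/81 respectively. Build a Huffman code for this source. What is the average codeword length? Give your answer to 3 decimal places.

2.691 bits/symbol

Repeatedly combine the two least-probable nodes; the expected code length is the sum of the merged weights.
merge 1/81 + 7/81 → 8/81
merge 8/81 + 8/81 → 16/81
merge 16/81 + 16/81 → 32/81
merge 16/81 + 16/81 → 32/81
merge 17/81 + 32/81 → 49/81
merge 32/81 + 49/81 → 1
L = 8/81 + 16/81 + 32/81 + 32/81 + 49/81 + 1 = 218/81 ≈ 2.691 bits/symbol.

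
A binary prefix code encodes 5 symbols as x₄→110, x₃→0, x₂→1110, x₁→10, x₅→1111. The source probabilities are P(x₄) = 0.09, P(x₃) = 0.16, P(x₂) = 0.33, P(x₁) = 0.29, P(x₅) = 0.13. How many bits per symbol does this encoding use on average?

2.85 bits/symbol

L̄ = Σ pᵢ·ℓᵢ = 0.09·3 + 0.16·1 + 0.33·4 + 0.29·2 + 0.13·4 = 2.85 bits/symbol.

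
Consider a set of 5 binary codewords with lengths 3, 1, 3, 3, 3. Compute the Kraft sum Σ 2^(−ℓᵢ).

With common denominator 2^3 = 8: Σ 2^(−ℓᵢ) = 1/8 + 4/8 + 1/8 + 1/8 + 1/8 = 8/8 = 1.

1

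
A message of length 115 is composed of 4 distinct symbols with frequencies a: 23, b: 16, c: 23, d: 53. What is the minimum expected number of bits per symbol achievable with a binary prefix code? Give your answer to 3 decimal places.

Probabilities are the counts divided by 115.
Repeatedly combine the two least-probable nodes; the expected code length is the sum of the merged weights.
merge 16/115 + 1/5 → 39/115
merge 1/5 + 39/115 → 62/115
merge 53/115 + 62/115 → 1
L = 39/115 + 62/115 + 1 = 216/115 ≈ 1.878 bits/symbol.

1.878 bits/symbol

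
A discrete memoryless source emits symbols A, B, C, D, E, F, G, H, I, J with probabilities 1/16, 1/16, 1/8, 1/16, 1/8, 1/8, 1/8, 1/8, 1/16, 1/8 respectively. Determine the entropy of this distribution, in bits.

3.25 bits

Each probability is a power of 1/2, so log₂(1/p) is an integer.
H = Σ p·log₂(1/p) = 1/16·4 + 1/16·4 + 1/8·3 + 1/16·4 + 1/8·3 + 1/8·3 + 1/8·3 + 1/8·3 + 1/16·4 + 1/8·3 = 3.25 bits.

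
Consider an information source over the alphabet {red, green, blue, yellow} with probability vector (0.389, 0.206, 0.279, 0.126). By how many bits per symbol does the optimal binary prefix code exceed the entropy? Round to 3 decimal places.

Entropy H = −Σ p log₂ p ≈ 1.8898 bits.
Huffman merges: 63/500+103/500→83/250; 279/1000+83/250→611/1000; 389/1000+611/1000→1. L = 1943/1000 ≈ 1.9430.
L − H = 1.9430 − 1.8898 = 0.053 bits.

0.053 bits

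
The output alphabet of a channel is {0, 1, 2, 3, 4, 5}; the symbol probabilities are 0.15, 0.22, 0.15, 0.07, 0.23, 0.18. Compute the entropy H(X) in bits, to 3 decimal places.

2.503 bits

H = −Σ pᵢ log₂ pᵢ.
−0.15·log₂(0.15) = 0.4105
−0.22·log₂(0.22) = 0.4806
−0.15·log₂(0.15) = 0.4105
−0.07·log₂(0.07) = 0.2686
−0.23·log₂(0.23) = 0.4877
−0.18·log₂(0.18) = 0.4453
Sum ≈ 2.5032 → 2.503 bits.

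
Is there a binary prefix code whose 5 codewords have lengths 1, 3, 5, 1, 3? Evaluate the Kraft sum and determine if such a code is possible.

1.28125; no

With common denominator 2^5 = 32: Σ 2^(−ℓᵢ) = 16/32 + 4/32 + 1/32 + 16/32 + 4/32 = 41/32 = 1.28125.
Kraft's inequality requires Σ ≤ 1; here Σ = 1.28125 > 1, so no such prefix code exists.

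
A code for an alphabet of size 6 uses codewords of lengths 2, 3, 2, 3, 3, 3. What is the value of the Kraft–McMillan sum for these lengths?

1

With common denominator 2^3 = 8: Σ 2^(−ℓᵢ) = 2/8 + 1/8 + 2/8 + 1/8 + 1/8 + 1/8 = 8/8 = 1.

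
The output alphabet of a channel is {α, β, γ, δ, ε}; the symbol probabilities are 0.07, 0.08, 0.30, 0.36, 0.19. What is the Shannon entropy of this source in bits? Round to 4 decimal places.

2.0670 bits

H = −Σ pᵢ log₂ pᵢ.
−0.07·log₂(0.07) = 0.2686
−0.08·log₂(0.08) = 0.2915
−0.30·log₂(0.30) = 0.5211
−0.36·log₂(0.36) = 0.5306
−0.19·log₂(0.19) = 0.4552
Sum ≈ 2.0670 → 2.0670 bits.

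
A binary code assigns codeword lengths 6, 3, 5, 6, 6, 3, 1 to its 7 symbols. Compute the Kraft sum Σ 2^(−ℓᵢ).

0.828125

With common denominator 2^6 = 64: Σ 2^(−ℓᵢ) = 1/64 + 8/64 + 2/64 + 1/64 + 1/64 + 8/64 + 32/64 = 53/64 = 0.828125.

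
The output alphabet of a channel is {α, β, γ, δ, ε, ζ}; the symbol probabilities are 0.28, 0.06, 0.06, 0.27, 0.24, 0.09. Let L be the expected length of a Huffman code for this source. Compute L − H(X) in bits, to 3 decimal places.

Entropy H = −Σ p log₂ p ≈ 2.3181 bits.
Huffman merges: 3/50+3/50→3/25; 9/100+3/25→21/100; 21/100+6/25→9/20; 27/100+7/25→11/20; 9/20+11/20→1. L = 233/100 ≈ 2.3300.
L − H = 2.3300 − 2.3181 = 0.012 bits.

0.012 bits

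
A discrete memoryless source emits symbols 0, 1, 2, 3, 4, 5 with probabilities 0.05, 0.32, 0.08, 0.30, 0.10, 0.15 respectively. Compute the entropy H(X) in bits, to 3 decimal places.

H = −Σ pᵢ log₂ pᵢ.
−0.05·log₂(0.05) = 0.2161
−0.32·log₂(0.32) = 0.5260
−0.08·log₂(0.08) = 0.2915
−0.30·log₂(0.30) = 0.5211
−0.10·log₂(0.10) = 0.3322
−0.15·log₂(0.15) = 0.4105
Sum ≈ 2.2975 → 2.297 bits.

2.297 bits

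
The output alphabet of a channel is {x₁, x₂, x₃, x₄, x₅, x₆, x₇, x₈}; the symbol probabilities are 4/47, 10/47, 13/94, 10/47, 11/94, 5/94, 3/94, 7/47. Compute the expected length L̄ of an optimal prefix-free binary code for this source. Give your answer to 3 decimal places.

2.830 bits/symbol

Repeatedly combine the two least-probable nodes; the expected code length is the sum of the merged weights.
merge 3/94 + 5/94 → 4/47
merge 4/47 + 4/47 → 8/47
merge 11/94 + 13/94 → 12/47
merge 7/47 + 8/47 → 15/47
merge 10/47 + 10/47 → 20/47
merge 12/47 + 15/47 → 27/47
merge 20/47 + 27/47 → 1
L = 4/47 + 8/47 + 12/47 + 15/47 + 20/47 + 27/47 + 1 = 133/47 ≈ 2.830 bits/symbol.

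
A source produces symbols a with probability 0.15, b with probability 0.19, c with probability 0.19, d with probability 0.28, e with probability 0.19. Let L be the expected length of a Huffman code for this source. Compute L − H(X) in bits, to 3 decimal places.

Entropy H = −Σ p log₂ p ≈ 2.2904 bits.
Huffman merges: 3/20+19/100→17/50; 19/100+19/100→19/50; 7/25+17/50→31/50; 19/50+31/50→1. L = 117/50 ≈ 2.3400.
L − H = 2.3400 − 2.2904 = 0.050 bits.

0.050 bits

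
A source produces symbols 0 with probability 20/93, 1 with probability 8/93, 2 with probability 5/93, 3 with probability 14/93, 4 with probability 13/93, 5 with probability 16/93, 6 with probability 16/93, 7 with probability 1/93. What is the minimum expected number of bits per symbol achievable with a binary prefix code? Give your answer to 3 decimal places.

2.828 bits/symbol

Repeatedly combine the two least-probable nodes; the expected code length is the sum of the merged weights.
merge 1/93 + 5/93 → 2/31
merge 2/31 + 8/93 → 14/93
merge 13/93 + 14/93 → 9/31
merge 14/93 + 16/93 → 10/31
merge 16/93 + 20/93 → 12/31
merge 9/31 + 10/31 → 19/31
merge 12/31 + 19/31 → 1
L = 2/31 + 14/93 + 9/31 + 10/31 + 12/31 + 19/31 + 1 = 263/93 ≈ 2.828 bits/symbol.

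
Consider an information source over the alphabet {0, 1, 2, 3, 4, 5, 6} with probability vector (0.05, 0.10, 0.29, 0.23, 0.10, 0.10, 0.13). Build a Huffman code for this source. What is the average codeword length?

Repeatedly combine the two least-probable nodes; the expected code length is the sum of the merged weights.
merge 1/20 + 1/10 → 3/20
merge 1/10 + 1/10 → 1/5
merge 13/100 + 3/20 → 7/25
merge 1/5 + 23/100 → 43/100
merge 7/25 + 29/100 → 57/100
merge 43/100 + 57/100 → 1
L = 3/20 + 1/5 + 7/25 + 43/100 + 57/100 + 1 = 263/100 = 2.63 bits/symbol.

2.63 bits/symbol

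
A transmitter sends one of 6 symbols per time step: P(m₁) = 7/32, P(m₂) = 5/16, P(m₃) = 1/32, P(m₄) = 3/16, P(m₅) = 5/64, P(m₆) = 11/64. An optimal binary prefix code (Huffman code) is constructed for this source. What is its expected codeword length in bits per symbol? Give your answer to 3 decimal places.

2.391 bits/symbol

Repeatedly combine the two least-probable nodes; the expected code length is the sum of the merged weights.
merge 1/32 + 5/64 → 7/64
merge 7/64 + 11/64 → 9/32
merge 3/16 + 7/32 → 13/32
merge 9/32 + 5/16 → 19/32
merge 13/32 + 19/32 → 1
L = 7/64 + 9/32 + 13/32 + 19/32 + 1 = 153/64 ≈ 2.391 bits/symbol.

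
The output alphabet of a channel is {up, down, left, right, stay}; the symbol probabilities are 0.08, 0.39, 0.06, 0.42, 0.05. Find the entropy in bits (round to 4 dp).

H = −Σ pᵢ log₂ pᵢ.
−0.08·log₂(0.08) = 0.2915
−0.39·log₂(0.39) = 0.5298
−0.06·log₂(0.06) = 0.2435
−0.42·log₂(0.42) = 0.5256
−0.05·log₂(0.05) = 0.2161
Sum ≈ 1.8066 → 1.8066 bits.

1.8066 bits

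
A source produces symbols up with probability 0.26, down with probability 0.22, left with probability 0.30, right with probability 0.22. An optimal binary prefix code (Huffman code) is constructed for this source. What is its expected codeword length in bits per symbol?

2 bits/symbol

Repeatedly combine the two least-probable nodes; the expected code length is the sum of the merged weights.
merge 11/50 + 11/50 → 11/25
merge 13/50 + 3/10 → 14/25
merge 11/25 + 14/25 → 1
L = 11/25 + 14/25 + 1 = 2 bits/symbol.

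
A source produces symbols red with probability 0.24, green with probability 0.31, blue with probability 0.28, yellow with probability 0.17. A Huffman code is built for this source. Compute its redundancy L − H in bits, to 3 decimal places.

Entropy H = −Σ p log₂ p ≈ 1.9667 bits.
Huffman merges: 17/100+6/25→41/100; 7/25+31/100→59/100; 41/100+59/100→1. L = 2 ≈ 2.0000.
L − H = 2.0000 − 1.9667 = 0.033 bits.

0.033 bits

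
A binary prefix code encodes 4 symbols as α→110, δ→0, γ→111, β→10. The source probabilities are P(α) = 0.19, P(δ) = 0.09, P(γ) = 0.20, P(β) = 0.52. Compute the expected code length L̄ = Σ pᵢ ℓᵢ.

2.3 bits/symbol

L̄ = Σ pᵢ·ℓᵢ = 0.19·3 + 0.09·1 + 0.20·3 + 0.52·2 = 2.3 bits/symbol.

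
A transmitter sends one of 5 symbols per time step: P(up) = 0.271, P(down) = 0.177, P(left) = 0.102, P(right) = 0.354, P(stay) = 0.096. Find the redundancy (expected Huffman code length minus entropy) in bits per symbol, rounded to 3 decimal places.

Entropy H = −Σ p log₂ p ≈ 2.1435 bits.
Huffman merges: 12/125+51/500→99/500; 177/1000+99/500→3/8; 271/1000+177/500→5/8; 3/8+5/8→1. L = 1099/500 ≈ 2.1980.
L − H = 2.1980 − 2.1435 = 0.055 bits.

0.055 bits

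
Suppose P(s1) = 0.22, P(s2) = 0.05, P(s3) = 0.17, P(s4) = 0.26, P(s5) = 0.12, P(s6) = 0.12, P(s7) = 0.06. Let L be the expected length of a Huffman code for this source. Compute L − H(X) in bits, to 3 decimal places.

Entropy H = −Σ p log₂ p ≈ 2.6142 bits.
Huffman merges: 1/20+3/50→11/100; 11/100+3/25→23/100; 3/25+17/100→29/100; 11/50+23/100→9/20; 13/50+29/100→11/20; 9/20+11/20→1. L = 263/100 ≈ 2.6300.
L − H = 2.6300 − 2.6142 = 0.016 bits.

0.016 bits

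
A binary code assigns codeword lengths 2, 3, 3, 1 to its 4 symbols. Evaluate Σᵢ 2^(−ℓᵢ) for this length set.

1

With common denominator 2^3 = 8: Σ 2^(−ℓᵢ) = 2/8 + 1/8 + 1/8 + 4/8 = 8/8 = 1.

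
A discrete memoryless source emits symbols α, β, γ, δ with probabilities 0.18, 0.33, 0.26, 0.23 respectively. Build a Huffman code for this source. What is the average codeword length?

Repeatedly combine the two least-probable nodes; the expected code length is the sum of the merged weights.
merge 9/50 + 23/100 → 41/100
merge 13/50 + 33/100 → 59/100
merge 41/100 + 59/100 → 1
L = 41/100 + 59/100 + 1 = 2 bits/symbol.

2 bits/symbol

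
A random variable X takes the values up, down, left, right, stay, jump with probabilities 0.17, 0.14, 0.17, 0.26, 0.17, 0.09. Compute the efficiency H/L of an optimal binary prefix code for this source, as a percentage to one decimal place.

Entropy H = −Σ p log₂ p ≈ 2.5188 bits.
Huffman merges: 9/100+7/50→23/100; 17/100+17/100→17/50; 17/100+23/100→2/5; 13/50+17/50→3/5; 2/5+3/5→1. L = 257/100 ≈ 2.5700.
Efficiency = H/L = 2.5188/2.5700 = 98.0%.

98.0%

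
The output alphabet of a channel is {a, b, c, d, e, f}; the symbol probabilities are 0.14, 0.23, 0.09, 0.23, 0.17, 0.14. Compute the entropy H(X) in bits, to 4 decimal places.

2.5168 bits

H = −Σ pᵢ log₂ pᵢ.
−0.14·log₂(0.14) = 0.3971
−0.23·log₂(0.23) = 0.4877
−0.09·log₂(0.09) = 0.3127
−0.23·log₂(0.23) = 0.4877
−0.17·log₂(0.17) = 0.4346
−0.14·log₂(0.14) = 0.3971
Sum ≈ 2.5168 → 2.5168 bits.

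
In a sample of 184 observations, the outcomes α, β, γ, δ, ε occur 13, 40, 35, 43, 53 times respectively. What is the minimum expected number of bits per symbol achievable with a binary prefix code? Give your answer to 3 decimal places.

Probabilities are the counts divided by 184.
Repeatedly combine the two least-probable nodes; the expected code length is the sum of the merged weights.
merge 13/184 + 35/184 → 6/23
merge 5/23 + 43/184 → 83/184
merge 6/23 + 53/184 → 101/184
merge 83/184 + 101/184 → 1
L = 6/23 + 83/184 + 101/184 + 1 = 52/23 ≈ 2.261 bits/symbol.

2.261 bits/symbol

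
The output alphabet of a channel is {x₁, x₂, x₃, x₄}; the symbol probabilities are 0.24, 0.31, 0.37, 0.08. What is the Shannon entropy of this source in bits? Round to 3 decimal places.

1.840 bits

H = −Σ pᵢ log₂ pᵢ.
−0.24·log₂(0.24) = 0.4941
−0.31·log₂(0.31) = 0.5238
−0.37·log₂(0.37) = 0.5307
−0.08·log₂(0.08) = 0.2915
Sum ≈ 1.8402 → 1.840 bits.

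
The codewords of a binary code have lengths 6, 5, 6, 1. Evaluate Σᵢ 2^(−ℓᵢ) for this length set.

0.5625

With common denominator 2^6 = 64: Σ 2^(−ℓᵢ) = 1/64 + 2/64 + 1/64 + 32/64 = 36/64 = 0.5625.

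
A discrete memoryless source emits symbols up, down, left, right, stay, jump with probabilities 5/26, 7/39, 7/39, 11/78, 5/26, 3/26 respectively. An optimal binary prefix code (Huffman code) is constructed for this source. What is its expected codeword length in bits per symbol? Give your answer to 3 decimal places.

2.615 bits/symbol

Repeatedly combine the two least-probable nodes; the expected code length is the sum of the merged weights.
merge 3/26 + 11/78 → 10/39
merge 7/39 + 7/39 → 14/39
merge 5/26 + 5/26 → 5/13
merge 10/39 + 14/39 → 8/13
merge 5/13 + 8/13 → 1
L = 10/39 + 14/39 + 5/13 + 8/13 + 1 = 34/13 ≈ 2.615 bits/symbol.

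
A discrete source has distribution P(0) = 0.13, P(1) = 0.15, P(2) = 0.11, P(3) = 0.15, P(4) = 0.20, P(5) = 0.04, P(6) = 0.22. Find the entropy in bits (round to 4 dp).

H = −Σ pᵢ log₂ pᵢ.
−0.13·log₂(0.13) = 0.3826
−0.15·log₂(0.15) = 0.4105
−0.11·log₂(0.11) = 0.3503
−0.15·log₂(0.15) = 0.4105
−0.20·log₂(0.20) = 0.4644
−0.04·log₂(0.04) = 0.1858
−0.22·log₂(0.22) = 0.4806
Sum ≈ 2.6847 → 2.6847 bits.

2.6847 bits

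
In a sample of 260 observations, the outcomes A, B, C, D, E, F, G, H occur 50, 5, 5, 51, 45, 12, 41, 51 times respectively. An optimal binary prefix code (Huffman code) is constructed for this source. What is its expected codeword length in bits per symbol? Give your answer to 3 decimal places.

Probabilities are the counts divided by 260.
Repeatedly combine the two least-probable nodes; the expected code length is the sum of the merged weights.
merge 1/52 + 1/52 → 1/26
merge 1/26 + 3/65 → 11/130
merge 11/130 + 41/260 → 63/260
merge 9/52 + 5/26 → 19/52
merge 51/260 + 51/260 → 51/130
merge 63/260 + 19/52 → 79/130
merge 51/130 + 79/130 → 1
L = 1/26 + 11/130 + 63/260 + 19/52 + 51/130 + 79/130 + 1 = 71/26 ≈ 2.731 bits/symbol.

2.731 bits/symbol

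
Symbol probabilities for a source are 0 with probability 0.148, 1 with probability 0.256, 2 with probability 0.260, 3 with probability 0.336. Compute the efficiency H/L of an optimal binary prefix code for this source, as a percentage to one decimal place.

97.3%

Entropy H = −Σ p log₂ p ≈ 1.9452 bits.
Huffman merges: 37/250+32/125→101/250; 13/50+42/125→149/250; 101/250+149/250→1. L = 2 ≈ 2.0000.
Efficiency = H/L = 1.9452/2.0000 = 97.3%.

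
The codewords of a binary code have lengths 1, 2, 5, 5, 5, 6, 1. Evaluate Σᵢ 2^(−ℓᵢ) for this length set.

With common denominator 2^6 = 64: Σ 2^(−ℓᵢ) = 32/64 + 16/64 + 2/64 + 2/64 + 2/64 + 1/64 + 32/64 = 87/64 = 1.359375.

1.359375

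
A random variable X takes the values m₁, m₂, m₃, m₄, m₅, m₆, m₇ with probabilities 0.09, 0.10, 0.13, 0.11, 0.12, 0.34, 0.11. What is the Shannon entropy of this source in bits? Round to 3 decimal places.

2.624 bits

H = −Σ pᵢ log₂ pᵢ.
−0.09·log₂(0.09) = 0.3127
−0.10·log₂(0.10) = 0.3322
−0.13·log₂(0.13) = 0.3826
−0.11·log₂(0.11) = 0.3503
−0.12·log₂(0.12) = 0.3671
−0.34·log₂(0.34) = 0.5292
−0.11·log₂(0.11) = 0.3503
Sum ≈ 2.6243 → 2.624 bits.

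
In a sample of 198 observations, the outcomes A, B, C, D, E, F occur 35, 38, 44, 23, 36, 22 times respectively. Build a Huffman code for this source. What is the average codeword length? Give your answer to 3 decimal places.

2.586 bits/symbol

Probabilities are the counts divided by 198.
Repeatedly combine the two least-probable nodes; the expected code length is the sum of the merged weights.
merge 1/9 + 23/198 → 5/22
merge 35/198 + 2/11 → 71/198
merge 19/99 + 2/9 → 41/99
merge 5/22 + 71/198 → 58/99
merge 41/99 + 58/99 → 1
L = 5/22 + 71/198 + 41/99 + 58/99 + 1 = 256/99 ≈ 2.586 bits/symbol.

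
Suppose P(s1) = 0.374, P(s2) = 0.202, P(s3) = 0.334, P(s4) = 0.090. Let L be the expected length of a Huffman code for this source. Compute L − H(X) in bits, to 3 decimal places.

0.080 bits

Entropy H = −Σ p log₂ p ≈ 1.8379 bits.
Huffman merges: 9/100+101/500→73/250; 73/250+167/500→313/500; 187/500+313/500→1. L = 959/500 ≈ 1.9180.
L − H = 1.9180 − 1.8379 = 0.080 bits.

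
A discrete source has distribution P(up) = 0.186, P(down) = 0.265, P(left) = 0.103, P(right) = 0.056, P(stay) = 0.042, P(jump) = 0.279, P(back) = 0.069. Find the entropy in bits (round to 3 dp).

2.502 bits

H = −Σ pᵢ log₂ pᵢ.
−0.186·log₂(0.186) = 0.4514
−0.265·log₂(0.265) = 0.5077
−0.103·log₂(0.103) = 0.3378
−0.056·log₂(0.056) = 0.2329
−0.042·log₂(0.042) = 0.1921
−0.279·log₂(0.279) = 0.5138
−0.069·log₂(0.069) = 0.2662
Sum ≈ 2.5018 → 2.502 bits.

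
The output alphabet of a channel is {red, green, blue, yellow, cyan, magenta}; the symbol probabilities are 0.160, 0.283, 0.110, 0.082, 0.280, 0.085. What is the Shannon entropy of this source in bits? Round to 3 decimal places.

H = −Σ pᵢ log₂ pᵢ.
−0.160·log₂(0.160) = 0.4230
−0.283·log₂(0.283) = 0.5154
−0.110·log₂(0.110) = 0.3503
−0.082·log₂(0.082) = 0.2959
−0.280·log₂(0.280) = 0.5142
−0.085·log₂(0.085) = 0.3023
Sum ≈ 2.4011 → 2.401 bits.

2.401 bits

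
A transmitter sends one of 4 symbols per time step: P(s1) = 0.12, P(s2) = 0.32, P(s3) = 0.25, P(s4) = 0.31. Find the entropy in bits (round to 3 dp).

H = −Σ pᵢ log₂ pᵢ.
−0.12·log₂(0.12) = 0.3671
−0.32·log₂(0.32) = 0.5260
−0.25·log₂(0.25) = 0.5000
−0.31·log₂(0.31) = 0.5238
Sum ≈ 1.9169 → 1.917 bits.

1.917 bits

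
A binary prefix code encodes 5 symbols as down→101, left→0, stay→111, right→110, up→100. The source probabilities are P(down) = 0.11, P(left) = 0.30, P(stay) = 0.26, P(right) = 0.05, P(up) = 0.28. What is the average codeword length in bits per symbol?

2.4 bits/symbol

L̄ = Σ pᵢ·ℓᵢ = 0.11·3 + 0.30·1 + 0.26·3 + 0.05·3 + 0.28·3 = 2.4 bits/symbol.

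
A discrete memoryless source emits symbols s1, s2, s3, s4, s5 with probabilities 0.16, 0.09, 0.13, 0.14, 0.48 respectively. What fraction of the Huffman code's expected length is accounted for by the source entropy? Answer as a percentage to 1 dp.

Entropy H = −Σ p log₂ p ≈ 2.0237 bits.
Huffman merges: 9/100+13/100→11/50; 7/50+4/25→3/10; 11/50+3/10→13/25; 12/25+13/25→1. L = 51/25 ≈ 2.0400.
Efficiency = H/L = 2.0237/2.0400 = 99.2%.

99.2%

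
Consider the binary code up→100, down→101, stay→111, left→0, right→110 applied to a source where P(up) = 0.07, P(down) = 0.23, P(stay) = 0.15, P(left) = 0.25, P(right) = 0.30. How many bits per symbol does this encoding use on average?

L̄ = Σ pᵢ·ℓᵢ = 0.07·3 + 0.23·3 + 0.15·3 + 0.25·1 + 0.30·3 = 2.5 bits/symbol.

2.5 bits/symbol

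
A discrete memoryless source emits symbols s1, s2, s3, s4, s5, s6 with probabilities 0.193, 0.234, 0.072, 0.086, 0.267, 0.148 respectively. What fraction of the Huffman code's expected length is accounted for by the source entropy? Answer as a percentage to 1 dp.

99.1%

Entropy H = −Σ p log₂ p ≈ 2.4427 bits.
Huffman merges: 9/125+43/500→79/500; 37/250+79/500→153/500; 193/1000+117/500→427/1000; 267/1000+153/500→573/1000; 427/1000+573/1000→1. L = 308/125 ≈ 2.4640.
Efficiency = H/L = 2.4427/2.4640 = 99.1%.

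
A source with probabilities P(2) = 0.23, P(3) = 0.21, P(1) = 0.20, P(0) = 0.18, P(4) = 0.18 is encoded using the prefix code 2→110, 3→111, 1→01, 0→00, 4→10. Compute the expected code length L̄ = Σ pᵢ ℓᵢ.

2.44 bits/symbol

L̄ = Σ pᵢ·ℓᵢ = 0.23·3 + 0.21·3 + 0.20·2 + 0.18·2 + 0.18·2 = 2.44 bits/symbol.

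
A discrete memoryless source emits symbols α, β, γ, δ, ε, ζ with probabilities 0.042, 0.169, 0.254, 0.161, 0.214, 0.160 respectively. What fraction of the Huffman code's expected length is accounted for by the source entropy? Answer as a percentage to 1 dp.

Entropy H = −Σ p log₂ p ≈ 2.4510 bits.
Huffman merges: 21/500+4/25→101/500; 161/1000+169/1000→33/100; 101/500+107/500→52/125; 127/500+33/100→73/125; 52/125+73/125→1. L = 633/250 ≈ 2.5320.
Efficiency = H/L = 2.4510/2.5320 = 96.8%.

96.8%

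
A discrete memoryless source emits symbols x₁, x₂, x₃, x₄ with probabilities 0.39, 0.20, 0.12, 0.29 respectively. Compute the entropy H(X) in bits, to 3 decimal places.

1.879 bits

H = −Σ pᵢ log₂ pᵢ.
−0.39·log₂(0.39) = 0.5298
−0.20·log₂(0.20) = 0.4644
−0.12·log₂(0.12) = 0.3671
−0.29·log₂(0.29) = 0.5179
Sum ≈ 1.8792 → 1.879 bits.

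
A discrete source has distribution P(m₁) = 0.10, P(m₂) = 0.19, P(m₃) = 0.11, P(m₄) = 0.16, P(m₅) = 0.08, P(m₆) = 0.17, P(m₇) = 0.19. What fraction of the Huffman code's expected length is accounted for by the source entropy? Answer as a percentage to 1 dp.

97.9%

Entropy H = −Σ p log₂ p ≈ 2.7420 bits.
Huffman merges: 2/25+1/10→9/50; 11/100+4/25→27/100; 17/100+9/50→7/20; 19/100+19/100→19/50; 27/100+7/20→31/50; 19/50+31/50→1. L = 14/5 ≈ 2.8000.
Efficiency = H/L = 2.7420/2.8000 = 97.9%.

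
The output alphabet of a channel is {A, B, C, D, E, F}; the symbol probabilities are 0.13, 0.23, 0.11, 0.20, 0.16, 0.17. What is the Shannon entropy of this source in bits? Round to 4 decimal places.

2.5426 bits

H = −Σ pᵢ log₂ pᵢ.
−0.13·log₂(0.13) = 0.3826
−0.23·log₂(0.23) = 0.4877
−0.11·log₂(0.11) = 0.3503
−0.20·log₂(0.20) = 0.4644
−0.16·log₂(0.16) = 0.4230
−0.17·log₂(0.17) = 0.4346
Sum ≈ 2.5426 → 2.5426 bits.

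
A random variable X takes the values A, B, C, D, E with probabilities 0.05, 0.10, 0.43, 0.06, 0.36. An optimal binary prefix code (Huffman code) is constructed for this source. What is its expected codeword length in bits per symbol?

Repeatedly combine the two least-probable nodes; the expected code length is the sum of the merged weights.
merge 1/20 + 3/50 → 11/100
merge 1/10 + 11/100 → 21/100
merge 21/100 + 9/25 → 57/100
merge 43/100 + 57/100 → 1
L = 11/100 + 21/100 + 57/100 + 1 = 189/100 = 1.89 bits/symbol.

1.89 bits/symbol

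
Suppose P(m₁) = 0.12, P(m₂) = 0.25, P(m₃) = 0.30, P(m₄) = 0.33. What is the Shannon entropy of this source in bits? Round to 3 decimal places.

1.916 bits

H = −Σ pᵢ log₂ pᵢ.
−0.12·log₂(0.12) = 0.3671
−0.25·log₂(0.25) = 0.5000
−0.30·log₂(0.30) = 0.5211
−0.33·log₂(0.33) = 0.5278
Sum ≈ 1.9160 → 1.916 bits.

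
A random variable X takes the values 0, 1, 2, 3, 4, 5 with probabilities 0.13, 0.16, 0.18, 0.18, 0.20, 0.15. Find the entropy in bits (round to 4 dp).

H = −Σ pᵢ log₂ pᵢ.
−0.13·log₂(0.13) = 0.3826
−0.16·log₂(0.16) = 0.4230
−0.18·log₂(0.18) = 0.4453
−0.18·log₂(0.18) = 0.4453
−0.20·log₂(0.20) = 0.4644
−0.15·log₂(0.15) = 0.4105
Sum ≈ 2.5712 → 2.5712 bits.

2.5712 bits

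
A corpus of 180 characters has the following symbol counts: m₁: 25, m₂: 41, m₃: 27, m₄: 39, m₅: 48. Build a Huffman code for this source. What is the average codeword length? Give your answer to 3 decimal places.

2.289 bits/symbol

Probabilities are the counts divided by 180.
Repeatedly combine the two least-probable nodes; the expected code length is the sum of the merged weights.
merge 5/36 + 3/20 → 13/45
merge 13/60 + 41/180 → 4/9
merge 4/15 + 13/45 → 5/9
merge 4/9 + 5/9 → 1
L = 13/45 + 4/9 + 5/9 + 1 = 103/45 ≈ 2.289 bits/symbol.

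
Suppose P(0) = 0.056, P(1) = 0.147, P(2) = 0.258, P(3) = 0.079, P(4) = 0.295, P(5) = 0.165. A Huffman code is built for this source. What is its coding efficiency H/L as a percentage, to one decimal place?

Entropy H = −Σ p log₂ p ≈ 2.3815 bits.
Huffman merges: 7/125+79/1000→27/200; 27/200+147/1000→141/500; 33/200+129/500→423/1000; 141/500+59/200→577/1000; 423/1000+577/1000→1. L = 2417/1000 ≈ 2.4170.
Efficiency = H/L = 2.3815/2.4170 = 98.5%.

98.5%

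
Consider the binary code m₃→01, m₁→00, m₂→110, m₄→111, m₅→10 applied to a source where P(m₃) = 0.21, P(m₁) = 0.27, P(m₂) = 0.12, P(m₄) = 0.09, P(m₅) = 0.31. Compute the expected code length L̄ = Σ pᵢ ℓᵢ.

L̄ = Σ pᵢ·ℓᵢ = 0.21·2 + 0.27·2 + 0.12·3 + 0.09·3 + 0.31·2 = 2.21 bits/symbol.

2.21 bits/symbol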